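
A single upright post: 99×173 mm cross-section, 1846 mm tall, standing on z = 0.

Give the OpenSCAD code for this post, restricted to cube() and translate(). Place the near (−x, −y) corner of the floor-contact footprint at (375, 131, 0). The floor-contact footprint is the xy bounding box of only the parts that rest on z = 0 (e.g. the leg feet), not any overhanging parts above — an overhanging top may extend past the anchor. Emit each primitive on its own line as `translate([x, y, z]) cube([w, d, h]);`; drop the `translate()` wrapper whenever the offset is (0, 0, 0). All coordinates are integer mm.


translate([375, 131, 0]) cube([99, 173, 1846]);


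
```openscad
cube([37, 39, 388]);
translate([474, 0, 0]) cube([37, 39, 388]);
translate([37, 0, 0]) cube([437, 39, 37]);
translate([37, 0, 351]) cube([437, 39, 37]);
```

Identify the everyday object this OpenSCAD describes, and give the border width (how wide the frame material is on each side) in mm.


A picture frame. The border width is 37 mm.

Four thin pieces enclosing a rectangular opening — a picture frame. The two full-height stiles are 388 mm tall; the top rail sits at z = 351 and is 37 mm tall, so the border above the opening is 388 − 351 = 37 mm, matching the stile x-width.


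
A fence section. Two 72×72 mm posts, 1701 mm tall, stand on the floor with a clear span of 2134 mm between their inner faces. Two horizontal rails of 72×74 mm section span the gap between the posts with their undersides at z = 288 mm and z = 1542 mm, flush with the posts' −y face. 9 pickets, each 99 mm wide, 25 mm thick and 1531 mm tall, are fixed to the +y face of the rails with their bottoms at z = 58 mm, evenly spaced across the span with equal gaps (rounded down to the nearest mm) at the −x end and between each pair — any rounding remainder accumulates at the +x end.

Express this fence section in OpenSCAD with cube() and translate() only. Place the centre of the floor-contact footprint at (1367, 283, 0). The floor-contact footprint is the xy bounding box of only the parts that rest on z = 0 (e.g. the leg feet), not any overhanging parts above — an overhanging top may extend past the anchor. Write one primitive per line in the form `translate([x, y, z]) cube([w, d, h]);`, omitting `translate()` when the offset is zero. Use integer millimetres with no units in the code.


translate([228, 247, 0]) cube([72, 72, 1701]);
translate([2434, 247, 0]) cube([72, 72, 1701]);
translate([300, 247, 288]) cube([2134, 72, 74]);
translate([300, 247, 1542]) cube([2134, 72, 74]);
translate([424, 319, 58]) cube([99, 25, 1531]);
translate([647, 319, 58]) cube([99, 25, 1531]);
translate([870, 319, 58]) cube([99, 25, 1531]);
translate([1093, 319, 58]) cube([99, 25, 1531]);
translate([1316, 319, 58]) cube([99, 25, 1531]);
translate([1539, 319, 58]) cube([99, 25, 1531]);
translate([1762, 319, 58]) cube([99, 25, 1531]);
translate([1985, 319, 58]) cube([99, 25, 1531]);
translate([2208, 319, 58]) cube([99, 25, 1531]);


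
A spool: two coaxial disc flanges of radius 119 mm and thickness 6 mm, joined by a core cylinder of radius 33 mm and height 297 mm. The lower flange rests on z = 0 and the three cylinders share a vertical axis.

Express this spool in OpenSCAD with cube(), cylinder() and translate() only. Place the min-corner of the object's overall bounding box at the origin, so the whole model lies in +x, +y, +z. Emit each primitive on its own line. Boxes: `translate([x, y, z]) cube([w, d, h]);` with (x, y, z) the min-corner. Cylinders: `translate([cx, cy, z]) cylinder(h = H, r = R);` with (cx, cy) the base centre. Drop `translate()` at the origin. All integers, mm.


translate([119, 119, 0]) cylinder(h = 6, r = 119);
translate([119, 119, 6]) cylinder(h = 297, r = 33);
translate([119, 119, 303]) cylinder(h = 6, r = 119);


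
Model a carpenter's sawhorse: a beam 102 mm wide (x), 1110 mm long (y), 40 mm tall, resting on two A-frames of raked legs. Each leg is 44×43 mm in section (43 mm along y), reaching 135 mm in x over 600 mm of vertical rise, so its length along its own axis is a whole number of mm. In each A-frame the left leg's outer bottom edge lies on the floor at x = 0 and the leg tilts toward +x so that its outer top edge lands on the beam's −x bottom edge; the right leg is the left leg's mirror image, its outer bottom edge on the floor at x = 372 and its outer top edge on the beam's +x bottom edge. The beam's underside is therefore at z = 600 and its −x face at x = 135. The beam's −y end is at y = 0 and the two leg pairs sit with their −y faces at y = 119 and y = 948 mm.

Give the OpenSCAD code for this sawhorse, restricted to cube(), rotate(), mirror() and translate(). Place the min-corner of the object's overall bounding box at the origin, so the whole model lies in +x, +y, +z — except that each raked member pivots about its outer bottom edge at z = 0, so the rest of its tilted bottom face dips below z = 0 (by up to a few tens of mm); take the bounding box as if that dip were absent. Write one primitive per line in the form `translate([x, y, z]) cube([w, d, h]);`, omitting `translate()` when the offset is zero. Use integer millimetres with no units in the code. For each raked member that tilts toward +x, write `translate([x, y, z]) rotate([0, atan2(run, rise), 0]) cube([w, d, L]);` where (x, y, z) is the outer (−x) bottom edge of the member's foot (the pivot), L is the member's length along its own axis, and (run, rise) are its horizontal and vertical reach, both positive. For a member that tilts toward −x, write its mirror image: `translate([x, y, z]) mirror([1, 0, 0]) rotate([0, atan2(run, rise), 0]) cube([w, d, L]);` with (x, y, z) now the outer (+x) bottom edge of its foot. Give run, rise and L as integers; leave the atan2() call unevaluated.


translate([135, 0, 600]) cube([102, 1110, 40]);
translate([0, 119, 0]) rotate([0, atan2(135, 600), 0]) cube([44, 43, 615]);
translate([372, 119, 0]) mirror([1, 0, 0]) rotate([0, atan2(135, 600), 0]) cube([44, 43, 615]);
translate([0, 948, 0]) rotate([0, atan2(135, 600), 0]) cube([44, 43, 615]);
translate([372, 948, 0]) mirror([1, 0, 0]) rotate([0, atan2(135, 600), 0]) cube([44, 43, 615]);


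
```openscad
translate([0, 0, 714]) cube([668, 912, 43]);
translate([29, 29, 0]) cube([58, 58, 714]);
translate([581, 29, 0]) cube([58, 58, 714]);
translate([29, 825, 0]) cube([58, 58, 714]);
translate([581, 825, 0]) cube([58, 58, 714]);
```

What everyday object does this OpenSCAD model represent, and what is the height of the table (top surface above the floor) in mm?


A table. The table height is 757 mm.

A 668×912×43 slab sits at z = 714 on four 58 mm square posts — a table. The top surface is at 714 + 43 = 757 mm.


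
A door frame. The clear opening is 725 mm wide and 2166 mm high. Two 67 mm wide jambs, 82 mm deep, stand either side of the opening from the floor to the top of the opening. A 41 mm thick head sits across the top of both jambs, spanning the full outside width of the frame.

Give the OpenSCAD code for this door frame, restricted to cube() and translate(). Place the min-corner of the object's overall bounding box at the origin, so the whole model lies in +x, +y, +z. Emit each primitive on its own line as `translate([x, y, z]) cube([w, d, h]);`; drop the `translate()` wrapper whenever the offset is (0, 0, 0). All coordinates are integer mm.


cube([67, 82, 2166]);
translate([792, 0, 0]) cube([67, 82, 2166]);
translate([0, 0, 2166]) cube([859, 82, 41]);


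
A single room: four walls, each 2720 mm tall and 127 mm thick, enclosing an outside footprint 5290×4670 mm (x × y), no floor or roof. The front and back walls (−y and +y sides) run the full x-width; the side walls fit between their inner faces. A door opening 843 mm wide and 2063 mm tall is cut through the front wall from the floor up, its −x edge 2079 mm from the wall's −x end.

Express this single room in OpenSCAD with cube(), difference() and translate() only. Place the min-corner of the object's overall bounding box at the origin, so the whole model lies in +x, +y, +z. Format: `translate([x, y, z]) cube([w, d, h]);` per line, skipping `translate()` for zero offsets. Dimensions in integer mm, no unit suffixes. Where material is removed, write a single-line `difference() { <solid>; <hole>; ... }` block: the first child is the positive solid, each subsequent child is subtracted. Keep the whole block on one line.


difference() { cube([5290, 127, 2720]); translate([2079, 0, 0]) cube([843, 127, 2063]); }
translate([0, 4543, 0]) cube([5290, 127, 2720]);
translate([0, 127, 0]) cube([127, 4416, 2720]);
translate([5163, 127, 0]) cube([127, 4416, 2720]);


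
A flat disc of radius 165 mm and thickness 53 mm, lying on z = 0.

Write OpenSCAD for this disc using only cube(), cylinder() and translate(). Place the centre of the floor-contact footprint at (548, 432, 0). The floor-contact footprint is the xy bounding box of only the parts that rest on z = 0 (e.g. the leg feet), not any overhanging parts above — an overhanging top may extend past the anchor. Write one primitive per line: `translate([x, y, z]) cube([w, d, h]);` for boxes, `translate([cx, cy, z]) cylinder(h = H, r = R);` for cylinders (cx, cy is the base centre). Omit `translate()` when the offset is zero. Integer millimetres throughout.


translate([548, 432, 0]) cylinder(h = 53, r = 165);


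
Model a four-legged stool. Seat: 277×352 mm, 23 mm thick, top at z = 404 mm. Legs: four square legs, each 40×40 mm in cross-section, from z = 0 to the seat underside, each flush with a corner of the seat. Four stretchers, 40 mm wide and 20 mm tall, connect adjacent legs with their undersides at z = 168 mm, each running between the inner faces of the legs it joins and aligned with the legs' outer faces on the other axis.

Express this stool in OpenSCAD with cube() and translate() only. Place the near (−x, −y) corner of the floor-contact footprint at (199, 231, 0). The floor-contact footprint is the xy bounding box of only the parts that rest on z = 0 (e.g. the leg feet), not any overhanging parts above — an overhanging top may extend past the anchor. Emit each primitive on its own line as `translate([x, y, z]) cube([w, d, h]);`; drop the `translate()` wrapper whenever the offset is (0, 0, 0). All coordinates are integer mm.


translate([199, 231, 381]) cube([277, 352, 23]);
translate([199, 231, 0]) cube([40, 40, 381]);
translate([436, 231, 0]) cube([40, 40, 381]);
translate([199, 543, 0]) cube([40, 40, 381]);
translate([436, 543, 0]) cube([40, 40, 381]);
translate([239, 231, 168]) cube([197, 40, 20]);
translate([239, 543, 168]) cube([197, 40, 20]);
translate([199, 271, 168]) cube([40, 272, 20]);
translate([436, 271, 168]) cube([40, 272, 20]);


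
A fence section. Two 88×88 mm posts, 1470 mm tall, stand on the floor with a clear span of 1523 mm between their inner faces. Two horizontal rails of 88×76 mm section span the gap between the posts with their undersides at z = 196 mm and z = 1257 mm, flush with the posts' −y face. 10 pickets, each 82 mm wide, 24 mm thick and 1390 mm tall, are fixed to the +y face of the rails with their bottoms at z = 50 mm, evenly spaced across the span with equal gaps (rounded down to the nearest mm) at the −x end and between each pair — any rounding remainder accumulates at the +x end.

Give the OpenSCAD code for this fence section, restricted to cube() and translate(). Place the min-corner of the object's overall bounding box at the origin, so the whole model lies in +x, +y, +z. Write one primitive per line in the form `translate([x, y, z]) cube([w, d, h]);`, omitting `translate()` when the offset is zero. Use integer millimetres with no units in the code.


cube([88, 88, 1470]);
translate([1611, 0, 0]) cube([88, 88, 1470]);
translate([88, 0, 196]) cube([1523, 88, 76]);
translate([88, 0, 1257]) cube([1523, 88, 76]);
translate([151, 88, 50]) cube([82, 24, 1390]);
translate([296, 88, 50]) cube([82, 24, 1390]);
translate([441, 88, 50]) cube([82, 24, 1390]);
translate([586, 88, 50]) cube([82, 24, 1390]);
translate([731, 88, 50]) cube([82, 24, 1390]);
translate([876, 88, 50]) cube([82, 24, 1390]);
translate([1021, 88, 50]) cube([82, 24, 1390]);
translate([1166, 88, 50]) cube([82, 24, 1390]);
translate([1311, 88, 50]) cube([82, 24, 1390]);
translate([1456, 88, 50]) cube([82, 24, 1390]);


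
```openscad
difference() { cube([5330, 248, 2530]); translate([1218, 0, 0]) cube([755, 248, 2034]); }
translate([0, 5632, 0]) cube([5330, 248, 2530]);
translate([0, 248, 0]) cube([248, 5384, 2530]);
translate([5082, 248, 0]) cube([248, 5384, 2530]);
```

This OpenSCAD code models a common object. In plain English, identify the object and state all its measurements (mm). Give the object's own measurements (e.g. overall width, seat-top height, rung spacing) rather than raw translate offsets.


A single room: four walls, each 2530 mm tall and 248 mm thick, enclosing an outside footprint 5330×5880 mm (x × y), no floor or roof. The front and back walls (−y and +y sides) run the full x-width; the side walls fit between their inner faces. A door opening 755 mm wide and 2034 mm tall is cut through the front wall from the floor up, its −x edge 1218 mm from the wall's −x end.


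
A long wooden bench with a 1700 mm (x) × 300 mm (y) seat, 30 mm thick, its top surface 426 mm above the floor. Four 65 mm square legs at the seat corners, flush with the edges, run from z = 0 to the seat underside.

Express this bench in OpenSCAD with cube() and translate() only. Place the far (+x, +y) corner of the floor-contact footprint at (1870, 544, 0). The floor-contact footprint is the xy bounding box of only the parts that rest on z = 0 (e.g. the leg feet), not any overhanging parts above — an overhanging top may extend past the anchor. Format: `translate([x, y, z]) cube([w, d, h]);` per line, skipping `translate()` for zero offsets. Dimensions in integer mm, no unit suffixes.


// leg_h = 426 − 30 = 396
translate([170, 244, 396]) cube([1700, 300, 30]);
translate([170, 244, 0]) cube([65, 65, 396]);
translate([170, 479, 0]) cube([65, 65, 396]);
translate([1805, 244, 0]) cube([65, 65, 396]);
translate([1805, 479, 0]) cube([65, 65, 396]);


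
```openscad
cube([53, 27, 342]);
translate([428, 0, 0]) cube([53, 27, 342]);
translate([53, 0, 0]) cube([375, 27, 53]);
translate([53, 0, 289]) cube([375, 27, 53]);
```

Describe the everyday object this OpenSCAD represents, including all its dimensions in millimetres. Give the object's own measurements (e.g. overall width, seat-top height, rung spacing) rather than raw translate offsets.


A rectangular picture frame lying in the x–z plane (depth along y). The opening is 375 mm wide (x) by 236 mm tall (z), surrounded by a border 53 mm wide on all four sides. The frame is 27 mm deep and is made of two full-height vertical stiles with two horizontal rails fitted between them.


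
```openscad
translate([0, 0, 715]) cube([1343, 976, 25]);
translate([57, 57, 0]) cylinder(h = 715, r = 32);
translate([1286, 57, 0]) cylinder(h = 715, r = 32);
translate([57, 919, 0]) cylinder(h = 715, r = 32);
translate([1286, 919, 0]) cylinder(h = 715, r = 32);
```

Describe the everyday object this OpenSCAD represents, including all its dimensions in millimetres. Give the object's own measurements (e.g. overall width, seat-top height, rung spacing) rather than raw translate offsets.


A table: top 1343 mm (x) × 976 mm (y), 25 mm thick, upper face at z = 740 mm, on four round legs of 64 mm diameter, each leg's bounding box inset 25 mm from the nearest pair of top edges from z = 0 to the bottom of the top.


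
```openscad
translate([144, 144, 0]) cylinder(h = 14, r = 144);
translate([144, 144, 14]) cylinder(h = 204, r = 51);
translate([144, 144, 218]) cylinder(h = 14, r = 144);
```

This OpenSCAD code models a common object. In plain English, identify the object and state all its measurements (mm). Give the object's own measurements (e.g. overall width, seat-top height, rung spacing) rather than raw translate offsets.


A spool: two coaxial disc flanges of radius 144 mm and thickness 14 mm, joined by a core cylinder of radius 51 mm and height 204 mm. The lower flange rests on z = 0 and the three cylinders share a vertical axis.


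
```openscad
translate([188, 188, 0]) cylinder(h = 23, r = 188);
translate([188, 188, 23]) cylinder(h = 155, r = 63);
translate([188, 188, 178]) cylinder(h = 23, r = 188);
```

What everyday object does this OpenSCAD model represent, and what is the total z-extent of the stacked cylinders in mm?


A spool. The overall height is 201 mm.

Three coaxial cylinders, large–small–large — a spool. Two 23 mm flanges and a 155 mm core give 23 + 155 + 23 = 201 mm.


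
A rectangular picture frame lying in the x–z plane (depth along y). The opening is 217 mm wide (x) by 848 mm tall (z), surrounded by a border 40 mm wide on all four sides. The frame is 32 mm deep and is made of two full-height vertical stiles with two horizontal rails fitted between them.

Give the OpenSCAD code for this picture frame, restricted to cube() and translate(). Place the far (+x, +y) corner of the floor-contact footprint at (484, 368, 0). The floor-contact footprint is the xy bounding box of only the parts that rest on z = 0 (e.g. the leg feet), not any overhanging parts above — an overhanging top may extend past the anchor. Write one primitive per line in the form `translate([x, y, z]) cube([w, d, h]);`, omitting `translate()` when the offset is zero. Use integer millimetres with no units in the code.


translate([187, 336, 0]) cube([40, 32, 928]);
translate([444, 336, 0]) cube([40, 32, 928]);
translate([227, 336, 0]) cube([217, 32, 40]);
translate([227, 336, 888]) cube([217, 32, 40]);


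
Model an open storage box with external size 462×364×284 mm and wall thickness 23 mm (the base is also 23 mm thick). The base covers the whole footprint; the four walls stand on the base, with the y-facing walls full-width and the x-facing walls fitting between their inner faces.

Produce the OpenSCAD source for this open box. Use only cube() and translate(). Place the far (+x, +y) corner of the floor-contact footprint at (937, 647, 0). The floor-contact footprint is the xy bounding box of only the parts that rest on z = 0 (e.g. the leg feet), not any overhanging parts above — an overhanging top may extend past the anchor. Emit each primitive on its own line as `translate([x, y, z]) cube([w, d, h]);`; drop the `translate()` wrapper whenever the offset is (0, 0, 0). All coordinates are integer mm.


translate([475, 283, 0]) cube([462, 364, 23]);
translate([475, 283, 23]) cube([462, 23, 261]);
translate([475, 624, 23]) cube([462, 23, 261]);
translate([475, 306, 23]) cube([23, 318, 261]);
translate([914, 306, 23]) cube([23, 318, 261]);


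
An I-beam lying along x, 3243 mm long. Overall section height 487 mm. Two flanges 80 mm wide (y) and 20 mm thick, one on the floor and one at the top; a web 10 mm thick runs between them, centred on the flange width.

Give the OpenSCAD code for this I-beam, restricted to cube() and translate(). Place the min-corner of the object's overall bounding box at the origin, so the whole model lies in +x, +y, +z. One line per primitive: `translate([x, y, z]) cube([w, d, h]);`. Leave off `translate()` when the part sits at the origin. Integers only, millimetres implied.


cube([3243, 80, 20]);
translate([0, 35, 20]) cube([3243, 10, 447]);
translate([0, 0, 467]) cube([3243, 80, 20]);


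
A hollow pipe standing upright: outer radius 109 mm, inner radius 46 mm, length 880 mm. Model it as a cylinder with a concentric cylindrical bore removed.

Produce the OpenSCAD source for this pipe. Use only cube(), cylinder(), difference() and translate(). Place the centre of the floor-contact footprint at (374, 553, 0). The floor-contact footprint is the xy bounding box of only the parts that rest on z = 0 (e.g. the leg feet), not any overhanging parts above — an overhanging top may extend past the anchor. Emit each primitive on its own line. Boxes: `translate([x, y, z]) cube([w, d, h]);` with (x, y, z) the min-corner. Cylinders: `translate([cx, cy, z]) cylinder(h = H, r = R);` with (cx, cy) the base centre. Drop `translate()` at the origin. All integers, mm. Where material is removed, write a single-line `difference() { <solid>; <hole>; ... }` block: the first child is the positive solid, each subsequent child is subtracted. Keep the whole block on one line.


difference() { translate([374, 553, 0]) cylinder(h = 880, r = 109); translate([374, 553, 0]) cylinder(h = 880, r = 46); }


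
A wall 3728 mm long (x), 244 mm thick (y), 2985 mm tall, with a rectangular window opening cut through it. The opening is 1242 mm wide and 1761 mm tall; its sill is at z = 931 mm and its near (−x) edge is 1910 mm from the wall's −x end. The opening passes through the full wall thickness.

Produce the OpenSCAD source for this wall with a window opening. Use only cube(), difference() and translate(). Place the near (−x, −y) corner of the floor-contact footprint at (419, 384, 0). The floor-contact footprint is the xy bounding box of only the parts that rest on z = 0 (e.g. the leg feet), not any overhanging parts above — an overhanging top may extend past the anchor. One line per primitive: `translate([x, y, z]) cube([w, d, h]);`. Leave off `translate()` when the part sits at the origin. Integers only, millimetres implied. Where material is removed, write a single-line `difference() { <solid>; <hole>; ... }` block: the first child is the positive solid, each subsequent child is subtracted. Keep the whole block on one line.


difference() { translate([419, 384, 0]) cube([3728, 244, 2985]); translate([2329, 384, 931]) cube([1242, 244, 1761]); }


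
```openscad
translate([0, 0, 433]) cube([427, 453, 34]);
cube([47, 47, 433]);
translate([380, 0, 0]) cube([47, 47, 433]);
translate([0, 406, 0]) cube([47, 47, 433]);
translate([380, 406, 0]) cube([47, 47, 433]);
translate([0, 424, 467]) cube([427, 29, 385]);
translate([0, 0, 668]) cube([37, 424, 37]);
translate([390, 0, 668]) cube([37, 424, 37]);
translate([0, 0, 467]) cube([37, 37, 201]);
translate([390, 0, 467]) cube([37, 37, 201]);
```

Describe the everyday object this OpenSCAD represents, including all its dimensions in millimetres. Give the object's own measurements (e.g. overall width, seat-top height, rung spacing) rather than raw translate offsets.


A chair. The seat is a 427×453×34 mm slab with its top at z = 467 mm, on four 47×47 mm corner legs (flush with the seat edges, standing on z = 0). A flat backrest 29 mm thick, 385 mm tall, spans the full seat width and rises from the seat top along its +y edge, rear face flush with the rear of the seat. Two armrests of 37×37 mm section run along each side from the seat's front edge to the front of the backrest, top faces 238 mm above the seat top and outer faces flush with the seat's x-edges; a 37×37 mm post under the front of each armrest stands on the seat at the front corner.


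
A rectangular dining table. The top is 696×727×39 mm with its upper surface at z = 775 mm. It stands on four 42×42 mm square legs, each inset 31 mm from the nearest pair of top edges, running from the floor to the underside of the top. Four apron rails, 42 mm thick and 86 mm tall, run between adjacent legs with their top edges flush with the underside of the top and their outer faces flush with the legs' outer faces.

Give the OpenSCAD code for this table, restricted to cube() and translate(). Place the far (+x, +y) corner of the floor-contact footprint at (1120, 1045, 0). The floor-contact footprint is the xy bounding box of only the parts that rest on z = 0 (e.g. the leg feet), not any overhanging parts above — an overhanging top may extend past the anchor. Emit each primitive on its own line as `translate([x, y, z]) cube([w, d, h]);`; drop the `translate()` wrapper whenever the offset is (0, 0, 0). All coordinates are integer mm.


// leg_h = 775 - 39 = 736
// apron z = 736 - 86 = 650
translate([455, 349, 736]) cube([696, 727, 39]);
translate([486, 380, 0]) cube([42, 42, 736]);
translate([1078, 380, 0]) cube([42, 42, 736]);
translate([486, 1003, 0]) cube([42, 42, 736]);
translate([1078, 1003, 0]) cube([42, 42, 736]);
translate([528, 380, 650]) cube([550, 42, 86]);
translate([528, 1003, 650]) cube([550, 42, 86]);
translate([486, 422, 650]) cube([42, 581, 86]);
translate([1078, 422, 650]) cube([42, 581, 86]);


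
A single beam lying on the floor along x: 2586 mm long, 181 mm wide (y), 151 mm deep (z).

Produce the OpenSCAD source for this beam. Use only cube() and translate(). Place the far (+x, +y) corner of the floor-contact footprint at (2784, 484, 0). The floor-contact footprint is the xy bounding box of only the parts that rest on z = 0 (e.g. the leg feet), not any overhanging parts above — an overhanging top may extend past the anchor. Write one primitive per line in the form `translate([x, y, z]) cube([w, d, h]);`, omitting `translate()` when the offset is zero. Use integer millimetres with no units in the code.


translate([198, 303, 0]) cube([2586, 181, 151]);


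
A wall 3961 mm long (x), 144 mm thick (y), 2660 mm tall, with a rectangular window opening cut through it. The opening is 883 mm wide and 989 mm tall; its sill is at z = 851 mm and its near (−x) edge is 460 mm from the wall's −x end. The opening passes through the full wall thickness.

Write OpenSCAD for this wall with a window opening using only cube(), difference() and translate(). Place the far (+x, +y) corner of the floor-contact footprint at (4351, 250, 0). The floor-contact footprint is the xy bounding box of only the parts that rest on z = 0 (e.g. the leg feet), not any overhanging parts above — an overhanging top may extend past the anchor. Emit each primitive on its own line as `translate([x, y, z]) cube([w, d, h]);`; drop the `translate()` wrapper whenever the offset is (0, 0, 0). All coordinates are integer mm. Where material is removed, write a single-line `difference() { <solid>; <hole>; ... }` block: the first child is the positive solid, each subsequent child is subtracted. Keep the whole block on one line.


difference() { translate([390, 106, 0]) cube([3961, 144, 2660]); translate([850, 106, 851]) cube([883, 144, 989]); }


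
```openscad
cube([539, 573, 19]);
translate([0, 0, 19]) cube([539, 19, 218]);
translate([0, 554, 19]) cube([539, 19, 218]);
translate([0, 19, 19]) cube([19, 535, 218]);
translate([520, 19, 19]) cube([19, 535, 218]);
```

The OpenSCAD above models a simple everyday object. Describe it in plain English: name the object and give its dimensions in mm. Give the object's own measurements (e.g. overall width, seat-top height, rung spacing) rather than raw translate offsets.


An open-topped rectangular box: outside dimensions 539×573×237 mm, with a uniform wall and base thickness of 19 mm. The base is a full 539×573 slab on the floor; four walls sit on top of the base. The front and back walls (the −y and +y sides) span the full width; the two side walls fit between them.


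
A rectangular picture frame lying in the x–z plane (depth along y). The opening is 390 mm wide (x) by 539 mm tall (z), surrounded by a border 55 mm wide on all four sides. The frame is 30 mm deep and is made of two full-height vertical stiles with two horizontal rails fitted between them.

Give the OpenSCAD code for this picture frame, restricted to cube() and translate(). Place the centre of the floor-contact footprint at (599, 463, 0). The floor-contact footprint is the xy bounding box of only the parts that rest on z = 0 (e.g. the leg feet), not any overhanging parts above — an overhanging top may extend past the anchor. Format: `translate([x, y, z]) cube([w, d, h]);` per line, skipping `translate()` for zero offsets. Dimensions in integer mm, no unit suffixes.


translate([349, 448, 0]) cube([55, 30, 649]);
translate([794, 448, 0]) cube([55, 30, 649]);
translate([404, 448, 0]) cube([390, 30, 55]);
translate([404, 448, 594]) cube([390, 30, 55]);


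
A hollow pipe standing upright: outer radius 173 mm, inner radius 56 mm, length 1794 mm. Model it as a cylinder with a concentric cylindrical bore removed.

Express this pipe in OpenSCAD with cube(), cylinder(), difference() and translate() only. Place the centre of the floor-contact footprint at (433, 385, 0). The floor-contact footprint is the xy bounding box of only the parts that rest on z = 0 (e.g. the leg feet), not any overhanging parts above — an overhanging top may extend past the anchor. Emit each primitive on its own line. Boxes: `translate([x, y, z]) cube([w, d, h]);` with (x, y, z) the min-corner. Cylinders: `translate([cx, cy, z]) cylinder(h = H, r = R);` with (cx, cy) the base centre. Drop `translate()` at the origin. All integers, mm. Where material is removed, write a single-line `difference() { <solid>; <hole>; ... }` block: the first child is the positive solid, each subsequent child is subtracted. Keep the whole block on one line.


difference() { translate([433, 385, 0]) cylinder(h = 1794, r = 173); translate([433, 385, 0]) cylinder(h = 1794, r = 56); }


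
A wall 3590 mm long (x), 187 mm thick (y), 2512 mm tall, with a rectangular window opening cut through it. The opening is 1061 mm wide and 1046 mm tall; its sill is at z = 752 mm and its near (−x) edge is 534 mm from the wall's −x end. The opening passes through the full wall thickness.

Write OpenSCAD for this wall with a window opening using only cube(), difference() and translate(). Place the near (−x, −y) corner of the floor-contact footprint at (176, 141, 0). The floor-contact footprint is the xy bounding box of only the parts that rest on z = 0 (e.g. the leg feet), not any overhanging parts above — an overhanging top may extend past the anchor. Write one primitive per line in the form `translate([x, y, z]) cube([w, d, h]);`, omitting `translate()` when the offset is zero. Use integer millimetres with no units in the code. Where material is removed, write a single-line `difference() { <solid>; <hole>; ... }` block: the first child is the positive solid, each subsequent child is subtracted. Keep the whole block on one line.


difference() { translate([176, 141, 0]) cube([3590, 187, 2512]); translate([710, 141, 752]) cube([1061, 187, 1046]); }


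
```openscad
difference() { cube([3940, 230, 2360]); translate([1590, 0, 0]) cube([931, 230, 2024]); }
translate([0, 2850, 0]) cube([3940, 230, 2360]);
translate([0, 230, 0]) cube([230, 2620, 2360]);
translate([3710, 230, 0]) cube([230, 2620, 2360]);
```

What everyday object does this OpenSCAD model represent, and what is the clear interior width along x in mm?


A single room. The interior width is 3480 mm.

Four walls enclosing a rectangle with a door in the front wall — a room. Outside width 3940 minus two 230 mm walls gives 3480 mm.


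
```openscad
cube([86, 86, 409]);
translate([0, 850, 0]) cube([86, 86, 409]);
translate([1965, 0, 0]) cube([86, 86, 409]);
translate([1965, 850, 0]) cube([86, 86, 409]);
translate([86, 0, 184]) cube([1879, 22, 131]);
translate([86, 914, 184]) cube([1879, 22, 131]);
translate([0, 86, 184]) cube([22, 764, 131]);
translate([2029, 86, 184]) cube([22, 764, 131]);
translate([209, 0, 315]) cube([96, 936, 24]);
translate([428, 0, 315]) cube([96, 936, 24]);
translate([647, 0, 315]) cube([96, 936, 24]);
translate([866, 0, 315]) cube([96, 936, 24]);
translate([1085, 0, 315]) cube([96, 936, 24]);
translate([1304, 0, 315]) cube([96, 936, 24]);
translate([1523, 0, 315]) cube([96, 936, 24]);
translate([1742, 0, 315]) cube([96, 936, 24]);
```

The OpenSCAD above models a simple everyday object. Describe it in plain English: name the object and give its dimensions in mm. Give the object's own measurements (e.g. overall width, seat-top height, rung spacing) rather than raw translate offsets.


A bed frame 2051 mm long (x) by 936 mm wide (y). Four 86×86 mm corner posts, 409 mm tall, at the corners of the footprint. Four rails of 22 mm thickness and 131 mm height run between adjacent posts with their undersides at z = 184 mm, their outer faces flush with the outside of the frame (the two x-running rails run between the posts' inner faces; the two y-running rails run between the posts' inner faces). 8 slats, each 96 mm wide (x) and 24 mm thick, lie across the top of the two x-running rails, running the full 936 mm width of the frame in y; along x they sit between the end posts with a 123 mm gap after the −x posts and between neighbouring slats, leaving 127 mm before the +x posts.


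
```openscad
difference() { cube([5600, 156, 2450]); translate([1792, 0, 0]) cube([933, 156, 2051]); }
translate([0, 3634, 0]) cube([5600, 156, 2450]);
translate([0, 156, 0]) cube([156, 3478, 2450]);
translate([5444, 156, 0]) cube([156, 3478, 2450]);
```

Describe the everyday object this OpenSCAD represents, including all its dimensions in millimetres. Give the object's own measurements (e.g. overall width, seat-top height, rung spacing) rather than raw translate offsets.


A single room: four walls, each 2450 mm tall and 156 mm thick, enclosing an outside footprint 5600×3790 mm (x × y), no floor or roof. The front and back walls (−y and +y sides) run the full x-width; the side walls fit between their inner faces. A door opening 933 mm wide and 2051 mm tall is cut through the front wall from the floor up, its −x edge 1792 mm from the wall's −x end.


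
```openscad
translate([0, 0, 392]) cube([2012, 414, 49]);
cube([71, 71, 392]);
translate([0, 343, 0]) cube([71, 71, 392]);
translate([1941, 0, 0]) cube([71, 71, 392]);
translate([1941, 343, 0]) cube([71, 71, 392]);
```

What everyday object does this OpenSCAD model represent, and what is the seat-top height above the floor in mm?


A bench. The seat-top height is 441 mm.

A long slab on four corner posts — a bench. The slab sits at z = 392 with thickness 49, so the top is 392 + 49 = 441 mm.


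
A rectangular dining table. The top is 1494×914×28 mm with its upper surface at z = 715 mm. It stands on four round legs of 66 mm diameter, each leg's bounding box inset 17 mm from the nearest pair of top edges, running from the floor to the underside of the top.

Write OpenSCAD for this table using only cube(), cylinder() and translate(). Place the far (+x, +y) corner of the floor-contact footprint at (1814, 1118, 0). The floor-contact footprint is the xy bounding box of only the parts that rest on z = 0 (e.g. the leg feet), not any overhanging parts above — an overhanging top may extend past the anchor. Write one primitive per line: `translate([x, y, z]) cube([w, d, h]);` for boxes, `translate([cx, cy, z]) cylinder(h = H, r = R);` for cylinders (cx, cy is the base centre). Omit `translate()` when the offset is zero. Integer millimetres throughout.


translate([337, 221, 687]) cube([1494, 914, 28]);
translate([387, 271, 0]) cylinder(h = 687, r = 33);
translate([1781, 271, 0]) cylinder(h = 687, r = 33);
translate([387, 1085, 0]) cylinder(h = 687, r = 33);
translate([1781, 1085, 0]) cylinder(h = 687, r = 33);


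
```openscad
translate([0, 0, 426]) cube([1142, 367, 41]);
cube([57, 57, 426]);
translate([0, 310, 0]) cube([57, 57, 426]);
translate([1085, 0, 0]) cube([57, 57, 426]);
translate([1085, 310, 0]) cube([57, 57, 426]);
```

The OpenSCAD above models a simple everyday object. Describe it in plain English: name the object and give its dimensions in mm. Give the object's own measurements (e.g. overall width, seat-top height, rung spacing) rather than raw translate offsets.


A bench: a 1142×367 mm seat slab, 41 mm thick, top at z = 467 mm, on four 57×57 mm square legs flush with the seat corners and standing on z = 0.


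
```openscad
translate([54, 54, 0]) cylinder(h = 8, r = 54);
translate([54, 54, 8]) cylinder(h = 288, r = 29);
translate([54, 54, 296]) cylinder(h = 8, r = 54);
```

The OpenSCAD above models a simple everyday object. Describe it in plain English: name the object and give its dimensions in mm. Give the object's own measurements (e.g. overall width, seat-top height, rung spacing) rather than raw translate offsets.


A spool: two coaxial disc flanges of radius 54 mm and thickness 8 mm, joined by a core cylinder of radius 29 mm and height 288 mm. The lower flange rests on z = 0 and the three cylinders share a vertical axis.


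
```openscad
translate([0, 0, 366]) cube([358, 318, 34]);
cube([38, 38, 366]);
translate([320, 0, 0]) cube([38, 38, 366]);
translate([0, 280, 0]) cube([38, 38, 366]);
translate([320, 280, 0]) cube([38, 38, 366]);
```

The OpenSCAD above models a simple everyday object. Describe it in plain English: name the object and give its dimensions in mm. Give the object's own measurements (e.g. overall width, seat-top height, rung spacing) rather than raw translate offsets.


A simple wooden stool: a rectangular seat 358 mm (x) by 318 mm (y), 34 mm thick, top face at z = 400 mm, on four square legs, each 38×38 mm in cross-section. The legs rest on z = 0, each flush with a corner of the seat.


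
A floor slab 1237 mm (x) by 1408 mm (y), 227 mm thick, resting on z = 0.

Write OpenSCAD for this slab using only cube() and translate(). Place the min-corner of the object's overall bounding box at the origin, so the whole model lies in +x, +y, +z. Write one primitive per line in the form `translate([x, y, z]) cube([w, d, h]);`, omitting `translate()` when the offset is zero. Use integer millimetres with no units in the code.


cube([1237, 1408, 227]);


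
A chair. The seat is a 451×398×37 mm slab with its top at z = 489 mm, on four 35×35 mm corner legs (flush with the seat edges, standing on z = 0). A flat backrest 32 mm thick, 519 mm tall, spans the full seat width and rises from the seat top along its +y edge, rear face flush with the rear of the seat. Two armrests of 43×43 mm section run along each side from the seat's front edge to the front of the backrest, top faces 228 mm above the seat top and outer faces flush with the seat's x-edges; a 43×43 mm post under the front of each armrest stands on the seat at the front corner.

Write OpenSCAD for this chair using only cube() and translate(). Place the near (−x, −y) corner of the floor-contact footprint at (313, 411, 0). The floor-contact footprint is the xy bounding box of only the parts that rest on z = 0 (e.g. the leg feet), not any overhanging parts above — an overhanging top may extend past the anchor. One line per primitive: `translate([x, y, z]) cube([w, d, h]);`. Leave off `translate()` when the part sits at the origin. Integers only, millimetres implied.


translate([313, 411, 452]) cube([451, 398, 37]);
translate([313, 411, 0]) cube([35, 35, 452]);
translate([729, 411, 0]) cube([35, 35, 452]);
translate([313, 774, 0]) cube([35, 35, 452]);
translate([729, 774, 0]) cube([35, 35, 452]);
translate([313, 777, 489]) cube([451, 32, 519]);
translate([313, 411, 674]) cube([43, 366, 43]);
translate([721, 411, 674]) cube([43, 366, 43]);
translate([313, 411, 489]) cube([43, 43, 185]);
translate([721, 411, 489]) cube([43, 43, 185]);


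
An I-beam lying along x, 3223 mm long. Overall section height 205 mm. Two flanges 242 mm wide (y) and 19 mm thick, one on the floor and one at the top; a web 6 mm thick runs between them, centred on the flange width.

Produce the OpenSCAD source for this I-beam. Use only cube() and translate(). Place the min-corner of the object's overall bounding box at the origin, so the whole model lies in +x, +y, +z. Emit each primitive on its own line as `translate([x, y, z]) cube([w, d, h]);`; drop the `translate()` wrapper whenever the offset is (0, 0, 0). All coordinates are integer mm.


cube([3223, 242, 19]);
translate([0, 118, 19]) cube([3223, 6, 167]);
translate([0, 0, 186]) cube([3223, 242, 19]);


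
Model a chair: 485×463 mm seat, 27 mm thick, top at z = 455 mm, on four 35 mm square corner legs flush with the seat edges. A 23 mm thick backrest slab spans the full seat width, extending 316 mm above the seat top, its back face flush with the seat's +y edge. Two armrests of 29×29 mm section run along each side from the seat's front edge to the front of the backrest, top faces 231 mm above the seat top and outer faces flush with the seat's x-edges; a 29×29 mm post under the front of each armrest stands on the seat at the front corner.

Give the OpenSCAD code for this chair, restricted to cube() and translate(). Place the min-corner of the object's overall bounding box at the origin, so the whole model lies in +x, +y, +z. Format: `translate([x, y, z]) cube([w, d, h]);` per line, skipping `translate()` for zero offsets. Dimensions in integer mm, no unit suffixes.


// leg_h = 455 - 27 = 428
// arm post h = 231 - 29 = 202
translate([0, 0, 428]) cube([485, 463, 27]);
cube([35, 35, 428]);
translate([450, 0, 0]) cube([35, 35, 428]);
translate([0, 428, 0]) cube([35, 35, 428]);
translate([450, 428, 0]) cube([35, 35, 428]);
translate([0, 440, 455]) cube([485, 23, 316]);
translate([0, 0, 657]) cube([29, 440, 29]);
translate([456, 0, 657]) cube([29, 440, 29]);
translate([0, 0, 455]) cube([29, 29, 202]);
translate([456, 0, 455]) cube([29, 29, 202]);
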